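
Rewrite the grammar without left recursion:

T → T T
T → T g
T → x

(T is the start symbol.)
T → x T'
T' → T T'
T' → g T'
T' → ε

T is directly left-recursive. The standard transformation for
  A → A α₁ | ... | A α_m | β₁ | ... | β_n
is
  A  → β₁ A' | ... | β_n A'
  A' → α₁ A' | ... | α_m A' | ε

T → x becomes T → x T'
T → T T becomes T' → T T'
T → T g becomes T' → g T'
Add T' → ε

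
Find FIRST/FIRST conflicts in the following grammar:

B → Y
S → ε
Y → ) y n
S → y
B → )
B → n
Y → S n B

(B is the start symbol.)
FIRST sets of the non-terminals at (or reachable through a nullable prefix from) the front of some alternative:
  FIRST(Y) = { ')', 'n', 'y' }
  FIRST(S) = { 'y', ε }

Productions for B:
  B → Y: FIRST = { ')', 'n', 'y' }
  B → ): FIRST = { ')' }
  B → n: FIRST = { 'n' }
Productions for S:
  S → ε: FIRST = { ε }
  S → y: FIRST = { 'y' }
Productions for Y:
  Y → ) y n: FIRST = { ')' }
  Y → S n B: FIRST = { 'n', 'y' }

Conflict for B: B → Y and B → )
  Overlap: { ')' }
Conflict for B: B → Y and B → n
  Overlap: { 'n' }

Answer: Yes. B → Y / B → ')' on { ')' }; B → Y / B → n on { 'n' }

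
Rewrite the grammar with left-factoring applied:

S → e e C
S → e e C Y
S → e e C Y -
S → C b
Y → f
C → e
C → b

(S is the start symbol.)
Left-factoring transforms A → αβ₁ | αβ₂ into A → αA' and A' → β₁ | β₂
(α is the longest common prefix among the alternatives). Repeat until
no nonterminal has two alternatives with a common prefix.

Round 1: S has alternatives sharing prefix 'e e C'. Introduce S': S → e e C S'
  Add: S' → ε
  Add: S' → Y
  Add: S' → Y -

Round 2: S' has alternatives sharing prefix 'Y'. Introduce S'': S' → Y S''
  Add: S'' → ε
  Add: S'' → -

No remaining common prefixes — done.

Resulting grammar:
S → e e C S'
S' → ε
S' → Y S''
S'' → ε
S'' → -
S → C b
Y → f
C → e
C → b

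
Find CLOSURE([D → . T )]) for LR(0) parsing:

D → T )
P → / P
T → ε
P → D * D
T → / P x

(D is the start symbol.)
{ [D → . T )], [T → . / P x], [T → .] }

To compute CLOSURE, for each item [A → α.Bβ] where B is a non-terminal, add [B → .γ] for all productions B → γ; repeat for the newly added items until nothing changes.

Start with: [D → . T )]
  [D → . T )] has the dot before T: add [T → .], [T → . / P x]
No further items can be added.

CLOSURE = { [D → . T )], [T → . / P x], [T → .] }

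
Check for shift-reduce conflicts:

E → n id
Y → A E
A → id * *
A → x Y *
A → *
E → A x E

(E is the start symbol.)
No shift-reduce conflicts

A shift-reduce conflict occurs when an LR(0) state has both:
  - a complete (reduce) item [A → α .] (dot at the end), and
  - a shift item [B → β . c γ] (dot before a terminal).

Augment with E' → E and build the canonical LR(0) collection (I0 = CLOSURE({[E' → . E]}), then GOTO on every symbol after a dot until no new states appear). It has 16 states:
  I0: { [A → . *], [A → . id * *], [A → . x Y *], [E → . A x E], [E → . n id], [E' → . E] }  — shift
  I1: { [A → * .] }  — reduce
  I2: { [E → A . x E] }  — shift
  I3: { [E' → E .] }  — accept
  I4: { [A → id . * *] }  — shift
  I5: { [E → n . id] }  — shift
  I6: { [A → . *], [A → . id * *], [A → . x Y *], [A → x . Y *], [Y → . A E] }  — shift
  I7: { [A → . *], [A → . id * *], [A → . x Y *], [E → . A x E], [E → . n id], [Y → A . E] }  — shift
  I8: { [A → x Y . *] }  — shift
  I9: { [A → x Y * .] }  — reduce
  I10: { [Y → A E .] }  — reduce
  I11: { [E → n id .] }  — reduce
  I12: { [A → id * . *] }  — shift
  I13: { [A → id * * .] }  — reduce
  I14: { [A → . *], [A → . id * *], [A → . x Y *], [E → . A x E], [E → . n id], [E → A x . E] }  — shift
  I15: { [E → A x E .] }  — reduce

No state contains both a complete item and a shift item.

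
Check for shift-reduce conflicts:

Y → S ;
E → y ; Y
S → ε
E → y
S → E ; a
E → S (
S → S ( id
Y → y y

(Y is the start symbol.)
Yes — I0: [S → .] vs [E → . y]; I4: [E → y .] vs [E → y . ; Y]; I5: [S → .] vs [E → . y]; I8: [E → S ( .] vs [S → S ( . id]

A shift-reduce conflict occurs when an LR(0) state has both:
  - a complete (reduce) item [A → α .] (dot at the end), and
  - a shift item [B → β . c γ] (dot before a terminal).

Augment with Y' → Y and build the canonical LR(0) collection (I0 = CLOSURE({[Y' → . Y]}), then GOTO on every symbol after a dot until no new states appear). It has 13 states:
  I0: { [E → . S (], [E → . y ; Y], [E → . y], [S → . E ; a], [S → . S ( id], [S → .], [Y → . S ;], [Y → . y y], [Y' → . Y] }  — shift, reduce
  I1: { [S → E . ; a] }  — shift
  I2: { [E → S . (], [S → S . ( id], [Y → S . ;] }  — shift
  I3: { [Y' → Y .] }  — accept
  I4: { [E → y . ; Y], [E → y .], [Y → y . y] }  — shift, reduce
  I5: { [E → . S (], [E → . y ; Y], [E → . y], [E → y ; . Y], [S → . E ; a], [S → . S ( id], [S → .], [Y → . S ;], [Y → . y y] }  — shift, reduce
  I6: { [Y → y y .] }  — reduce
  I7: { [E → y ; Y .] }  — reduce
  I8: { [E → S ( .], [S → S ( . id] }  — shift, reduce
  I9: { [Y → S ; .] }  — reduce
  I10: { [S → S ( id .] }  — reduce
  I11: { [S → E ; . a] }  — shift
  I12: { [S → E ; a .] }  — reduce

I0 contains reduce item [S → .] and shift items [E → . y], [E → . y ; Y], [Y → . y y] — shift-reduce conflict.
I4 contains reduce item [E → y .] and shift items [E → y . ; Y], [Y → y . y] — shift-reduce conflict.
I5 contains reduce item [S → .] and shift items [E → . y], [E → . y ; Y], [Y → . y y] — shift-reduce conflict.
I8 contains reduce item [E → S ( .] and shift item [S → S ( . id] — shift-reduce conflict.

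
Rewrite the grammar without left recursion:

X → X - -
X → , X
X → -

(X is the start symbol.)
X is directly left-recursive. The standard transformation for
  A → A α₁ | ... | A α_m | β₁ | ... | β_n
is
  A  → β₁ A' | ... | β_n A'
  A' → α₁ A' | ... | α_m A' | ε

X → , X becomes X → , X X'
X → - becomes X → - X'
X → X - - becomes X' → - - X'
Add X' → ε

Resulting grammar:
X → , X X'
X → - X'
X' → - - X'
X' → ε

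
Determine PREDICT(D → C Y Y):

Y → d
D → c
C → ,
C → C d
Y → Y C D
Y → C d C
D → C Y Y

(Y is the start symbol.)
{ ',' }

PREDICT(D → C Y Y) = (FIRST(RHS) \ {ε}) ∪ (FOLLOW(D) if ε ∈ FIRST(RHS), i.e. RHS ⇒* ε)
FIRST(C) = { ',' }
FIRST(C Y Y) = { ',' }
ε ∉ FIRST(C Y Y), so FOLLOW(D) is not added.
PREDICT(D → C Y Y) = { ',' }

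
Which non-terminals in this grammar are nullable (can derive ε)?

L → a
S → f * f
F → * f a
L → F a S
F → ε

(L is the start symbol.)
{ 'F' }

ε-productions: F → ε
So F is immediately nullable.
No further non-terminal can be added: every production for the remaining non-terminals contains a terminal or a non-nullable non-terminal.
Nullable = { 'F' }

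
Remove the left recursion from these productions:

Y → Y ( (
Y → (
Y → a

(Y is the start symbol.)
Y is directly left-recursive. The standard transformation for
  A → A α₁ | ... | A α_m | β₁ | ... | β_n
is
  A  → β₁ A' | ... | β_n A'
  A' → α₁ A' | ... | α_m A' | ε

Y → ( becomes Y → ( Y'
Y → a becomes Y → a Y'
Y → Y ( ( becomes Y' → ( ( Y'
Add Y' → ε

Resulting grammar:
Y → ( Y'
Y → a Y'
Y' → ( ( Y'
Y' → ε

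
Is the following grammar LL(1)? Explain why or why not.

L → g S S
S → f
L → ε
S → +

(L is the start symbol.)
Yes, the grammar is LL(1).

A grammar is LL(1) if for each non-terminal N with multiple productions, the predict sets of those productions are pairwise disjoint, where PREDICT(N → α) = (FIRST(α) \ {ε}) ∪ (FOLLOW(N) if α ⇒* ε).

Relevant sets:
  FOLLOW(L) = { $ }

For L:
  PREDICT(L → g S S) = { 'g' }
  PREDICT(L → ε) = { $ }
For S:
  PREDICT(S → f) = { 'f' }
  PREDICT(S → '+') = { '+' }

All predict sets are disjoint. The grammar IS LL(1).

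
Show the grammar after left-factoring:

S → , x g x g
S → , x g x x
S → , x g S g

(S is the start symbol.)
Left-factoring transforms A → αβ₁ | αβ₂ into A → αA' and A' → β₁ | β₂
(α is the longest common prefix among the alternatives). Repeat until
no nonterminal has two alternatives with a common prefix.

Round 1: S has alternatives sharing prefix ', x g'. Introduce S': S → , x g S'
  Add: S' → x g
  Add: S' → x x
  Add: S' → S g

Round 2: S' has alternatives sharing prefix 'x'. Introduce S'': S' → x S''
  Add: S'' → g
  Add: S'' → x

No remaining common prefixes — done.

Resulting grammar:
S → , x g S'
S' → x S''
S'' → g
S'' → x
S' → S g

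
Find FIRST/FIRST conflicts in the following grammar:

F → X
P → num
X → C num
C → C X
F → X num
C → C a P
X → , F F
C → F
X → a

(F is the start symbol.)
A FIRST/FIRST conflict occurs when two productions N → α and N → β for the same non-terminal have FIRST(α) ∩ FIRST(β) ≠ ∅ (with ε ∈ FIRST of a nullable right-hand side, so two nullable alternatives also conflict).

FIRST sets of the non-terminals at (or reachable through a nullable prefix from) the front of some alternative:
  FIRST(X) = { ',', 'a' }
  FIRST(C) = { ',', 'a' }
  FIRST(F) = { ',', 'a' }

Productions for F:
  F → X: FIRST = { ',', 'a' }
  F → X num: FIRST = { ',', 'a' }
Productions for X:
  X → C num: FIRST = { ',', 'a' }
  X → , F F: FIRST = { ',' }
  X → a: FIRST = { 'a' }
Productions for C:
  C → C X: FIRST = { ',', 'a' }
  C → C a P: FIRST = { ',', 'a' }
  C → F: FIRST = { ',', 'a' }
P has only one production, so no FIRST/FIRST conflict is possible there.

Conflict for F: F → X and F → X num
  Overlap: { ',', 'a' }
Conflict for X: X → C num and X → , F F
  Overlap: { ',' }
Conflict for X: X → C num and X → a
  Overlap: { 'a' }
Conflict for C: C → C X and C → C a P
  Overlap: { ',', 'a' }
Conflict for C: C → C X and C → F
  Overlap: { ',', 'a' }
Conflict for C: C → C a P and C → F
  Overlap: { ',', 'a' }

Answer: Yes. F → X / F → X num on { ',', 'a' }; X → C num / X → ',' F F on { ',' }; X → C num / X → a on { 'a' }; C → C X / C → C a P on { ',', 'a' }; C → C X / C → F on { ',', 'a' }; C → C a P / C → F on { ',', 'a' }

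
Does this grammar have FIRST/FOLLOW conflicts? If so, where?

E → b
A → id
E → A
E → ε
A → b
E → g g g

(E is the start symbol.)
No FIRST/FOLLOW conflicts.

A FIRST/FOLLOW conflict occurs when a non-terminal N has a nullable alternative N → β (β ⇒* ε) and another alternative N → α with FIRST(α) ∩ FOLLOW(N) ≠ ∅: on such a lookahead the parser cannot decide between expanding α and letting N vanish via β.

Nullable non-terminals: E.
FIRST sets used below: FIRST(A) = { 'b', 'id' }

E: nullable alternative(s) E → ε; FOLLOW(E) = { $ }
  E → b: FIRST \ {ε} = { 'b' } — disjoint from FOLLOW(E)
  E → A: FIRST \ {ε} = { 'b', 'id' } — disjoint from FOLLOW(E)
  E → ε: FIRST \ {ε} = { } — this is the only nullable alternative, skip
  E → g g g: FIRST \ {ε} = { 'g' } — disjoint from FOLLOW(E)

A has no nullable alternative, so no FIRST/FOLLOW check is needed there.

No FIRST/FOLLOW conflicts found.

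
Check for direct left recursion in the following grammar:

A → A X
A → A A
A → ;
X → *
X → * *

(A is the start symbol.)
Direct left recursion occurs when N → N α for some non-terminal N (the right-hand side begins with the left-hand side itself).

A → A X: LEFT RECURSIVE (starts with A)
A → A A: LEFT RECURSIVE (starts with A)
A → ;: starts with ';'
X → *: starts with '*'
X → * *: starts with '*'

The grammar has direct left recursion on: A.

Answer: Yes, A is left-recursive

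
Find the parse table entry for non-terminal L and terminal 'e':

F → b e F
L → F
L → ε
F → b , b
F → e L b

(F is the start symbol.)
To find M[L, 'e'], we find productions for L where 'e' is in the predict set (PREDICT(N → α) = (FIRST(α) \ {ε}) ∪ (FOLLOW(N) if α ⇒* ε)).

Relevant sets:
  FIRST(F) = { 'b', 'e' }
  FOLLOW(L) = { 'b' }

L → F: PREDICT = { 'b', 'e' }
  'e' is in predict set, so this production goes in M[L, 'e']
L → ε: PREDICT = { 'b' }

M[L, 'e'] = L → F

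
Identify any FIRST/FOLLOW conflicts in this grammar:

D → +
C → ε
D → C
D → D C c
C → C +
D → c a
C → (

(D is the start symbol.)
Yes. D → '+' with FOLLOW(D) on { '+' }; D → D C c with FOLLOW(D) on { '(', '+', 'c' }; D → c a with FOLLOW(D) on { 'c' }; C → C '+' with FOLLOW(C) on { '(', '+' }; C → '(' with FOLLOW(C) on { '(' }

A FIRST/FOLLOW conflict occurs when a non-terminal N has a nullable alternative N → β (β ⇒* ε) and another alternative N → α with FIRST(α) ∩ FOLLOW(N) ≠ ∅: on such a lookahead the parser cannot decide between expanding α and letting N vanish via β.

Nullable non-terminals: C, D.
FIRST sets used below: FIRST(C) = { '(', '+', ε }, FIRST(D) = { '(', '+', 'c', ε }

C: nullable alternative(s) C → ε; FOLLOW(C) = { $, '(', '+', 'c' }
  C → ε: FIRST \ {ε} = { } — this is the only nullable alternative, skip
  C → C +: FIRST \ {ε} = { '(', '+' } — overlaps FOLLOW(C) on { '(', '+' }: CONFLICT
  C → (: FIRST \ {ε} = { '(' } — overlaps FOLLOW(C) on { '(' }: CONFLICT

D: nullable alternative(s) D → C; FOLLOW(D) = { $, '(', '+', 'c' }
  D → +: FIRST \ {ε} = { '+' } — overlaps FOLLOW(D) on { '+' }: CONFLICT
  D → C: FIRST \ {ε} = { '(', '+' } — this is the only nullable alternative, skip
  D → D C c: FIRST \ {ε} = { '(', '+', 'c' } — overlaps FOLLOW(D) on { '(', '+', 'c' }: CONFLICT
  D → c a: FIRST \ {ε} = { 'c' } — overlaps FOLLOW(D) on { 'c' }: CONFLICT

So the grammar has 5 FIRST/FOLLOW conflicts (marked CONFLICT above).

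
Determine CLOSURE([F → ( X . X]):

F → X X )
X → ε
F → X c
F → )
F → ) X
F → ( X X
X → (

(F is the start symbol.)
{ [F → ( X . X], [X → . (], [X → .] }

To compute CLOSURE, for each item [A → α.Bβ] where B is a non-terminal, add [B → .γ] for all productions B → γ; repeat for the newly added items until nothing changes.

Start with: [F → ( X . X]
  [F → ( X . X] has the dot before X: add [X → .], [X → . (]
No further items can be added.

CLOSURE = { [F → ( X . X], [X → . (], [X → .] }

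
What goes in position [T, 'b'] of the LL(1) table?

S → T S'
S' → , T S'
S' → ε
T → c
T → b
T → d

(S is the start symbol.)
To find M[T, 'b'], we find productions for T where 'b' is in the predict set (PREDICT(N → α) = (FIRST(α) \ {ε}) ∪ (FOLLOW(N) if α ⇒* ε)).

T → c: PREDICT = { 'c' }
T → b: PREDICT = { 'b' }
  'b' is in predict set, so this production goes in M[T, 'b']
T → d: PREDICT = { 'd' }

M[T, 'b'] = T → b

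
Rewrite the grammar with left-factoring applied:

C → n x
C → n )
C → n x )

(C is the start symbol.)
C → n C'
C' → x C''
C'' → ε
C'' → )
C' → )

Left-factoring transforms A → αβ₁ | αβ₂ into A → αA' and A' → β₁ | β₂
(α is the longest common prefix among the alternatives). Repeat until
no nonterminal has two alternatives with a common prefix.

Round 1: C has alternatives sharing prefix 'n'. Introduce C': C → n C'
  Add: C' → x
  Add: C' → )
  Add: C' → x )

Round 2: C' has alternatives sharing prefix 'x'. Introduce C'': C' → x C''
  Add: C'' → ε
  Add: C'' → )

No remaining common prefixes — done.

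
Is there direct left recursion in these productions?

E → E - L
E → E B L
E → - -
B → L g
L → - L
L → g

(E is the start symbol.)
Yes, E is left-recursive

Direct left recursion occurs when N → N α for some non-terminal N (the right-hand side begins with the left-hand side itself).

E → E - L: LEFT RECURSIVE (starts with E)
E → E B L: LEFT RECURSIVE (starts with E)
E → - -: starts with '-'
B → L g: starts with L
L → - L: starts with '-'
L → g: starts with g

The grammar has direct left recursion on: E.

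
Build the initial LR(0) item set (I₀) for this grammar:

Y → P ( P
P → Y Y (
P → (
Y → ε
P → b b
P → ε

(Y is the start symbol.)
{ [P → . (], [P → . Y Y (], [P → . b b], [P → .], [Y → . P ( P], [Y → .], [Y' → . Y] }

First, augment the grammar with Y' → Y
I₀ = CLOSURE({ [Y' → . Y] }):
  [Y' → . Y] has the dot before Y: add [Y → . P ( P], [Y → .]
  [Y → . P ( P] has the dot before P: add [P → . Y Y (], [P → . (], [P → . b b], [P → .]
No further items can be added.

I₀ = { [P → . (], [P → . Y Y (], [P → . b b], [P → .], [Y → . P ( P], [Y → .], [Y' → . Y] }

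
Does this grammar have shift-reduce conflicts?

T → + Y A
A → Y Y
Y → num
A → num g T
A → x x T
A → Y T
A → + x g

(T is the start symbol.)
Yes — I8: [Y → num .] vs [A → num . g T]

A shift-reduce conflict occurs when an LR(0) state has both:
  - a complete (reduce) item [A → α .] (dot at the end), and
  - a shift item [B → β . c γ] (dot before a terminal).

Augment with T' → T and build the canonical LR(0) collection (I0 = CLOSURE({[T' → . T]}), then GOTO on every symbol after a dot until no new states appear). It has 18 states:
  I0: { [T → . + Y A], [T' → . T] }  — shift
  I1: { [T → + . Y A], [Y → . num] }  — shift
  I2: { [T' → T .] }  — accept
  I3: { [A → . + x g], [A → . Y T], [A → . Y Y], [A → . num g T], [A → . x x T], [T → + Y . A], [Y → . num] }  — shift
  I4: { [Y → num .] }  — reduce
  I5: { [A → + . x g] }  — shift
  I6: { [T → + Y A .] }  — reduce
  I7: { [A → Y . T], [A → Y . Y], [T → . + Y A], [Y → . num] }  — shift
  I8: { [A → num . g T], [Y → num .] }  — shift, reduce
  I9: { [A → x . x T] }  — shift
  I10: { [A → x x . T], [T → . + Y A] }  — shift
  I11: { [A → x x T .] }  — reduce
  I12: { [A → num g . T], [T → . + Y A] }  — shift
  I13: { [A → num g T .] }  — reduce
  I14: { [A → Y T .] }  — reduce
  I15: { [A → Y Y .] }  — reduce
  I16: { [A → + x . g] }  — shift
  I17: { [A → + x g .] }  — reduce

I8 contains reduce item [Y → num .] and shift item [A → num . g T] — shift-reduce conflict.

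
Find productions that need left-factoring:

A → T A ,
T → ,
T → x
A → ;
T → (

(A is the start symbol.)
Left-factoring is needed when two productions for the same non-terminal
share a common prefix on the right-hand side.

Productions for A:
  A → T A ,
  A → ;
Productions for T:
  T → ,
  T → x
  T → (

No common prefixes found.

Answer: No, left-factoring is not needed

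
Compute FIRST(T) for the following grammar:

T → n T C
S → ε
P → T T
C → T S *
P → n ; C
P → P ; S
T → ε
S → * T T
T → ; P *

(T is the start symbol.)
{ ';', 'n', ε }

To compute FIRST(T), examine every production with T on the left-hand side, reading each right-hand side left to right until a non-nullable symbol is reached.

From T → n T C:
  - n is a terminal: add 'n' and stop
From T → ε:
  - ε-production, so ε ∈ FIRST(T)
From T → ; P *:
  - ';' is a terminal: add ';' and stop

Collecting: FIRST(T) = { ';', 'n', ε }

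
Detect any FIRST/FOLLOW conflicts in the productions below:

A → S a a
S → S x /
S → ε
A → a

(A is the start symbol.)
Yes. S → S x '/' with FOLLOW(S) on { 'x' }

A FIRST/FOLLOW conflict occurs when a non-terminal N has a nullable alternative N → β (β ⇒* ε) and another alternative N → α with FIRST(α) ∩ FOLLOW(N) ≠ ∅: on such a lookahead the parser cannot decide between expanding α and letting N vanish via β.

Nullable non-terminals: S.
FIRST sets used below: FIRST(S) = { 'x', ε }

S: nullable alternative(s) S → ε; FOLLOW(S) = { 'a', 'x' }
  S → S x /: FIRST \ {ε} = { 'x' } — overlaps FOLLOW(S) on { 'x' }: CONFLICT
  S → ε: FIRST \ {ε} = { } — this is the only nullable alternative, skip

A has no nullable alternative, so no FIRST/FOLLOW check is needed there.

So the grammar has 1 FIRST/FOLLOW conflict (marked CONFLICT above).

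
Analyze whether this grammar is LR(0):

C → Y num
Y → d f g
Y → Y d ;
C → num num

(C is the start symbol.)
A grammar is LR(0) if no state in the canonical LR(0) collection has:
  - both a shift item (dot before a terminal) and a complete item (shift-reduce conflict), or
  - two or more complete items (reduce-reduce conflict; the accept item [C' → C .] counts as a complete item here).

Augment with C' → C and build the canonical LR(0) collection (I0 = CLOSURE({[C' → . C]}), then GOTO on every symbol after a dot until no new states appear). It has 11 states:
  I0: { [C → . Y num], [C → . num num], [C' → . C], [Y → . Y d ;], [Y → . d f g] }  — shift
  I1: { [C' → C .] }  — accept
  I2: { [C → Y . num], [Y → Y . d ;] }  — shift
  I3: { [Y → d . f g] }  — shift
  I4: { [C → num . num] }  — shift
  I5: { [C → num num .] }  — reduce
  I6: { [Y → d f . g] }  — shift
  I7: { [Y → d f g .] }  — reduce
  I8: { [Y → Y d . ;] }  — shift
  I9: { [C → Y num .] }  — reduce
  I10: { [Y → Y d ; .] }  — reduce

Every state is either a pure shift/goto state or contains exactly one complete item and nothing to shift — no conflicts. The grammar is LR(0).

Answer: Yes, the grammar is LR(0)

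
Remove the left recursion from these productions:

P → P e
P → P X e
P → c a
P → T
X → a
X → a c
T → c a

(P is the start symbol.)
P → c a P'
P → T P'
P' → e P'
P' → X e P'
P' → ε
X → a
X → a c
T → c a

P is directly left-recursive. The standard transformation for
  A → A α₁ | ... | A α_m | β₁ | ... | β_n
is
  A  → β₁ A' | ... | β_n A'
  A' → α₁ A' | ... | α_m A' | ε

P → c a becomes P → c a P'
P → T becomes P → T P'
P → P e becomes P' → e P'
P → P X e becomes P' → X e P'
Add P' → ε

Productions for other non-terminals are unchanged:
  X → a
  X → a c
  T → c a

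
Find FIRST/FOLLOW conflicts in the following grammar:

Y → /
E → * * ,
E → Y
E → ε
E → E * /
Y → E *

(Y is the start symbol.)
Yes. E → '*' '*' ',' with FOLLOW(E) on { '*' }; E → Y with FOLLOW(E) on { '*' }; E → E '*' '/' with FOLLOW(E) on { '*' }

Nullable non-terminals: E.
FIRST sets used below: FIRST(Y) = { '*', '/' }, FIRST(E) = { '*', '/', ε }

E: nullable alternative(s) E → ε; FOLLOW(E) = { '*' }
  E → * * ,: FIRST \ {ε} = { '*' } — overlaps FOLLOW(E) on { '*' }: CONFLICT
  E → Y: FIRST \ {ε} = { '*', '/' } — overlaps FOLLOW(E) on { '*' }: CONFLICT
  E → ε: FIRST \ {ε} = { } — this is the only nullable alternative, skip
  E → E * /: FIRST \ {ε} = { '*', '/' } — overlaps FOLLOW(E) on { '*' }: CONFLICT

Y has no nullable alternative, so no FIRST/FOLLOW check is needed there.

So the grammar has 3 FIRST/FOLLOW conflicts (marked CONFLICT above).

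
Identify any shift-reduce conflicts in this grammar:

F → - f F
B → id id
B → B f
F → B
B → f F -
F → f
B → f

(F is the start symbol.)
A shift-reduce conflict occurs when an LR(0) state has both:
  - a complete (reduce) item [A → α .] (dot at the end), and
  - a shift item [B → β . c γ] (dot before a terminal).

Augment with F' → F and build the canonical LR(0) collection (I0 = CLOSURE({[F' → . F]}), then GOTO on every symbol after a dot until no new states appear). It has 12 states:
  I0: { [B → . B f], [B → . f F -], [B → . f], [B → . id id], [F → . - f F], [F → . B], [F → . f], [F' → . F] }  — shift
  I1: { [F → - . f F] }  — shift
  I2: { [B → B . f], [F → B .] }  — shift, reduce
  I3: { [F' → F .] }  — accept
  I4: { [B → . B f], [B → . f F -], [B → . f], [B → . id id], [B → f . F -], [B → f .], [F → . - f F], [F → . B], [F → . f], [F → f .] }  — shift, 2 reduces
  I5: { [B → id . id] }  — shift
  I6: { [B → id id .] }  — reduce
  I7: { [B → f F . -] }  — shift
  I8: { [B → f F - .] }  — reduce
  I9: { [B → B f .] }  — reduce
  I10: { [B → . B f], [B → . f F -], [B → . f], [B → . id id], [F → - f . F], [F → . - f F], [F → . B], [F → . f] }  — shift
  I11: { [F → - f F .] }  — reduce

I2 contains reduce item [F → B .] and shift item [B → B . f] — shift-reduce conflict.
I4 contains reduce items [B → f .], [F → f .] and shift items [B → . f], [B → . f F -], [B → . id id], [F → . - f F], [F → . f] — shift-reduce conflict.

Answer: Yes — I2: [F → B .] vs [B → B . f]; I4: [B → f .] vs [B → . f]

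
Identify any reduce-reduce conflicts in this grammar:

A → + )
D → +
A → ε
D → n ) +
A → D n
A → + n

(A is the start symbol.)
No reduce-reduce conflicts

Augment with A' → A and build the canonical LR(0) collection (I0 = CLOSURE({[A' → . A]}), then GOTO on every symbol after a dot until no new states appear). It has 10 states:
  I0: { [A → . + )], [A → . + n], [A → . D n], [A → .], [A' → . A], [D → . +], [D → . n ) +] }  — shift, reduce
  I1: { [A → + . )], [A → + . n], [D → + .] }  — shift, reduce
  I2: { [A' → A .] }  — accept
  I3: { [A → D . n] }  — shift
  I4: { [D → n . ) +] }  — shift
  I5: { [D → n ) . +] }  — shift
  I6: { [D → n ) + .] }  — reduce
  I7: { [A → D n .] }  — reduce
  I8: { [A → + ) .] }  — reduce
  I9: { [A → + n .] }  — reduce

No state contains more than one complete item.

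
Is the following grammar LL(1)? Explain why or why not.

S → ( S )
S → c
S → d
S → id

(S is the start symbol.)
Yes, the grammar is LL(1).

For S:
  PREDICT(S → '(' S ')') = { '(' }
  PREDICT(S → c) = { 'c' }
  PREDICT(S → d) = { 'd' }
  PREDICT(S → id) = { 'id' }

All predict sets are disjoint. The grammar IS LL(1).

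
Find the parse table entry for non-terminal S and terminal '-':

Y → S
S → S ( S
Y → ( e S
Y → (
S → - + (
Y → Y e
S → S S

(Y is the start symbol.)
To find M[S, '-'], we find productions for S where '-' is in the predict set (PREDICT(N → α) = (FIRST(α) \ {ε}) ∪ (FOLLOW(N) if α ⇒* ε)).

Relevant sets:
  FIRST(S) = { '-' }

S → S ( S: PREDICT = { '-' }
  '-' is in predict set, so this production goes in M[S, '-']
S → - + (: PREDICT = { '-' }
  '-' is in predict set, so this production goes in M[S, '-']
S → S S: PREDICT = { '-' }
  '-' is in predict set, so this production goes in M[S, '-']

M[S, '-'] = S → S ( S, S → - + (, S → S S  (a multiply-defined cell — the grammar is not LL(1))

Answer: S → S ( S, S → - + (, S → S S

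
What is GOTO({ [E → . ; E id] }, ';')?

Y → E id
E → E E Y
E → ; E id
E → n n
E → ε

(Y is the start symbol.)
{ [E → . ; E id], [E → . E E Y], [E → . n n], [E → .], [E → ; . E id] }

GOTO(I, ';') = CLOSURE({ [A → αX.β] : [A → α.Xβ] ∈ I, X = ';' })

Items with dot before ';', with the dot advanced:
  [E → . ; E id] → [E → ; . E id]
Closure of the advanced items:
  [E → ; . E id] has the dot before E: add [E → . E E Y], [E → . ; E id], [E → . n n], [E → .]

GOTO = { [E → . ; E id], [E → . E E Y], [E → . n n], [E → .], [E → ; . E id] }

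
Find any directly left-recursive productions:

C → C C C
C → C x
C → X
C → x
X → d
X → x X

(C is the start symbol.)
Yes, C is left-recursive

C → C C C: LEFT RECURSIVE (starts with C)
C → C x: LEFT RECURSIVE (starts with C)
C → X: starts with X
C → x: starts with x
X → d: starts with d
X → x X: starts with x

The grammar has direct left recursion on: C.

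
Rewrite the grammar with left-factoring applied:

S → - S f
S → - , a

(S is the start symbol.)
Left-factoring transforms A → αβ₁ | αβ₂ into A → αA' and A' → β₁ | β₂
(α is the longest common prefix among the alternatives). Repeat until
no nonterminal has two alternatives with a common prefix.

Round 1: S has alternatives sharing prefix '-'. Introduce S': S → - S'
  Add: S' → S f
  Add: S' → , a

No remaining common prefixes — done.

Resulting grammar:
S → - S'
S' → S f
S' → , a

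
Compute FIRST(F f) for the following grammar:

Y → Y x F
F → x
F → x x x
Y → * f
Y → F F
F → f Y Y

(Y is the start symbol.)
{ 'f', 'x' }

FIRST sets of the non-terminals involved (from the grammar, by fixed-point iteration):
  FIRST(F) = { 'f', 'x' }

To compute FIRST(F f), process the symbols left to right:
Symbol F is a non-terminal. Add FIRST(F) \ {ε} = { 'f', 'x' }
F is not nullable (ε ∉ FIRST(F)), so stop here.
FIRST(F f) = { 'f', 'x' }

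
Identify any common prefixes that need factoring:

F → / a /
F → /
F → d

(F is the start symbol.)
Left-factoring is needed when two productions for the same non-terminal
share a common prefix on the right-hand side.

Productions for F:
  F → / a /
  F → /
  F → d

Found common prefix '/' in productions for F

Answer: Yes, F has productions with common prefix '/'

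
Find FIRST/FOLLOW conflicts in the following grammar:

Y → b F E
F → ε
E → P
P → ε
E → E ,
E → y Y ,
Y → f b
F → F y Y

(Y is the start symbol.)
Yes. F → F y Y with FOLLOW(F) on { 'y' }; E → E ',' with FOLLOW(E) on { ',', 'y' }; E → y Y ',' with FOLLOW(E) on { 'y' }

Nullable non-terminals: E, F, P.
FIRST sets used below: FIRST(P) = { ε }, FIRST(E) = { ',', 'y', ε }, FIRST(F) = { 'y', ε }

E: nullable alternative(s) E → P; FOLLOW(E) = { $, ',', 'y' }
  E → P: FIRST \ {ε} = { } — this is the only nullable alternative, skip
  E → E ,: FIRST \ {ε} = { ',', 'y' } — overlaps FOLLOW(E) on { ',', 'y' }: CONFLICT
  E → y Y ,: FIRST \ {ε} = { 'y' } — overlaps FOLLOW(E) on { 'y' }: CONFLICT

F: nullable alternative(s) F → ε; FOLLOW(F) = { $, ',', 'y' }
  F → ε: FIRST \ {ε} = { } — this is the only nullable alternative, skip
  F → F y Y: FIRST \ {ε} = { 'y' } — overlaps FOLLOW(F) on { 'y' }: CONFLICT
P has a nullable alternative but only one production, so nothing to check.

Y has no nullable alternative, so no FIRST/FOLLOW check is needed there.

So the grammar has 3 FIRST/FOLLOW conflicts (marked CONFLICT above).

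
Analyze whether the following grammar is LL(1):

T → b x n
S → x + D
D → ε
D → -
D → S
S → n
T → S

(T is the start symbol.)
A grammar is LL(1) if for each non-terminal N with multiple productions, the predict sets of those productions are pairwise disjoint, where PREDICT(N → α) = (FIRST(α) \ {ε}) ∪ (FOLLOW(N) if α ⇒* ε).

Relevant sets:
  FIRST(S) = { 'n', 'x' }
  FOLLOW(D) = { $ }

For T:
  PREDICT(T → b x n) = { 'b' }
  PREDICT(T → S) = { 'n', 'x' }
For S:
  PREDICT(S → x '+' D) = { 'x' }
  PREDICT(S → n) = { 'n' }
For D:
  PREDICT(D → ε) = { $ }
  PREDICT(D → '-') = { '-' }
  PREDICT(D → S) = { 'n', 'x' }

All predict sets are disjoint. The grammar IS LL(1).

Answer: Yes, the grammar is LL(1).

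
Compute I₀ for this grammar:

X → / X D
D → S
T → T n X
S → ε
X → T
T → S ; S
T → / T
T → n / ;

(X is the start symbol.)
{ [S → .], [T → . / T], [T → . S ; S], [T → . T n X], [T → . n / ;], [X → . / X D], [X → . T], [X' → . X] }

First, augment the grammar with X' → X
I₀ = CLOSURE({ [X' → . X] }):
  [X' → . X] has the dot before X: add [X → . / X D], [X → . T]
  [X → . T] has the dot before T: add [T → . T n X], [T → . S ; S], [T → . / T], [T → . n / ;]
  [T → . S ; S] has the dot before S: add [S → .]
No further items can be added.

I₀ = { [S → .], [T → . / T], [T → . S ; S], [T → . T n X], [T → . n / ;], [X → . / X D], [X → . T], [X' → . X] }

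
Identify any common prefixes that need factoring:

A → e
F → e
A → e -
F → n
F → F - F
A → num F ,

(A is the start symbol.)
Yes, A has productions with common prefix 'e'

Left-factoring is needed when two productions for the same non-terminal
share a common prefix on the right-hand side.

Productions for A:
  A → e
  A → e -
  A → num F ,
Productions for F:
  F → e
  F → n
  F → F - F

Found common prefix 'e' in productions for A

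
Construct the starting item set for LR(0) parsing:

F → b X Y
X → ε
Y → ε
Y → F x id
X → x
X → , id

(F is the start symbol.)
First, augment the grammar with F' → F
I₀ = CLOSURE({ [F' → . F] }):
  [F' → . F] has the dot before F: add [F → . b X Y]
No further items can be added.

I₀ = { [F → . b X Y], [F' → . F] }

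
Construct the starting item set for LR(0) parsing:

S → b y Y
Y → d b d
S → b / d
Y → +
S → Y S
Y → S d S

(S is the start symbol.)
{ [S → . Y S], [S → . b / d], [S → . b y Y], [S' → . S], [Y → . +], [Y → . S d S], [Y → . d b d] }

First, augment the grammar with S' → S
I₀ = CLOSURE({ [S' → . S] }):
  [S' → . S] has the dot before S: add [S → . b y Y], [S → . b / d], [S → . Y S]
  [S → . Y S] has the dot before Y: add [Y → . d b d], [Y → . +], [Y → . S d S]
No further items can be added.

I₀ = { [S → . Y S], [S → . b / d], [S → . b y Y], [S' → . S], [Y → . +], [Y → . S d S], [Y → . d b d] }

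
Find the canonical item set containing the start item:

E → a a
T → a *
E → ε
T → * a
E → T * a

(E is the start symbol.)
First, augment the grammar with E' → E
I₀ = CLOSURE({ [E' → . E] }):
  [E' → . E] has the dot before E: add [E → . a a], [E → .], [E → . T * a]
  [E → . T * a] has the dot before T: add [T → . a *], [T → . * a]
No further items can be added.

I₀ = { [E → . T * a], [E → . a a], [E → .], [E' → . E], [T → . * a], [T → . a *] }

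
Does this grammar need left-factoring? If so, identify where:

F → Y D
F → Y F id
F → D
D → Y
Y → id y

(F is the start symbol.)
Yes, F has productions with common prefix 'Y'

Left-factoring is needed when two productions for the same non-terminal
share a common prefix on the right-hand side.

Productions for F:
  F → Y D
  F → Y F id
  F → D

Found common prefix 'Y' in productions for F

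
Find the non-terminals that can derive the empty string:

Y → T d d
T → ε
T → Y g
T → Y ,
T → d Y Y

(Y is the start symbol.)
ε-productions: T → ε
So T is immediately nullable.
No further non-terminal can be added: every production for the remaining non-terminals contains a terminal or a non-nullable non-terminal.
Nullable = { 'T' }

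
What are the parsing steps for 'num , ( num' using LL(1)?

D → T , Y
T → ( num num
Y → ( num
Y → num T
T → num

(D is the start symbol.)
LL(1) parsing maintains a stack (initially the start symbol over $) and the input. At each step: if the stack top is a terminal, match it against the current input token; if it is a non-terminal N, replace it with the RHS of M[N, lookahead] (the unique production whose predict set contains the lookahead).

Stack is shown with the top on the left.

Stack      Input          Action
--------------------------------
D $        num , ( num $  output D → T , Y
T , Y $    num , ( num $  output T → num
num , Y $  num , ( num $  match 'num'
, Y $      , ( num $      match ','
Y $        ( num $        output Y → ( num
( num $    ( num $        match '('
num $      num $          match 'num'
$          $              accept

The string is accepted.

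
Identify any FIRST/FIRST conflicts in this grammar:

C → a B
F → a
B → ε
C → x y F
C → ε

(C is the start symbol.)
A FIRST/FIRST conflict occurs when two productions N → α and N → β for the same non-terminal have FIRST(α) ∩ FIRST(β) ≠ ∅ (with ε ∈ FIRST of a nullable right-hand side, so two nullable alternatives also conflict).

Productions for C:
  C → a B: FIRST = { 'a' }
  C → x y F: FIRST = { 'x' }
  C → ε: FIRST = { ε }
F, B have only one production, so no FIRST/FIRST conflict is possible there.

All alternatives of each non-terminal have pairwise disjoint FIRST sets.

Answer: No FIRST/FIRST conflicts.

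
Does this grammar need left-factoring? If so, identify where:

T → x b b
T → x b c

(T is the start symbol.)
Yes, T has productions with common prefix 'x b'

Left-factoring is needed when two productions for the same non-terminal
share a common prefix on the right-hand side.

Productions for T:
  T → x b b
  T → x b c

Found common prefix 'x b' in productions for T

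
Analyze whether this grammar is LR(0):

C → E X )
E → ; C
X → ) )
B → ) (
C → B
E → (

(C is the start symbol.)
Yes, the grammar is LR(0)

A grammar is LR(0) if no state in the canonical LR(0) collection has:
  - both a shift item (dot before a terminal) and a complete item (shift-reduce conflict), or
  - two or more complete items (reduce-reduce conflict; the accept item [C' → C .] counts as a complete item here).

Augment with C' → C and build the canonical LR(0) collection (I0 = CLOSURE({[C' → . C]}), then GOTO on every symbol after a dot until no new states appear). It has 13 states:
  I0: { [B → . ) (], [C → . B], [C → . E X )], [C' → . C], [E → . (], [E → . ; C] }  — shift
  I1: { [E → ( .] }  — reduce
  I2: { [B → ) . (] }  — shift
  I3: { [B → . ) (], [C → . B], [C → . E X )], [E → . (], [E → . ; C], [E → ; . C] }  — shift
  I4: { [C → B .] }  — reduce
  I5: { [C' → C .] }  — accept
  I6: { [C → E . X )], [X → . ) )] }  — shift
  I7: { [X → ) . )] }  — shift
  I8: { [C → E X . )] }  — shift
  I9: { [C → E X ) .] }  — reduce
  I10: { [X → ) ) .] }  — reduce
  I11: { [E → ; C .] }  — reduce
  I12: { [B → ) ( .] }  — reduce

Every state is either a pure shift/goto state or contains exactly one complete item and nothing to shift — no conflicts. The grammar is LR(0).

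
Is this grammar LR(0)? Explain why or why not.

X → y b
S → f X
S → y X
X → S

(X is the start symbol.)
Yes, the grammar is LR(0)

A grammar is LR(0) if no state in the canonical LR(0) collection has:
  - both a shift item (dot before a terminal) and a complete item (shift-reduce conflict), or
  - two or more complete items (reduce-reduce conflict; the accept item [X' → X .] counts as a complete item here).

Augment with X' → X and build the canonical LR(0) collection (I0 = CLOSURE({[X' → . X]}), then GOTO on every symbol after a dot until no new states appear). It has 8 states:
  I0: { [S → . f X], [S → . y X], [X → . S], [X → . y b], [X' → . X] }  — shift
  I1: { [X → S .] }  — reduce
  I2: { [X' → X .] }  — accept
  I3: { [S → . f X], [S → . y X], [S → f . X], [X → . S], [X → . y b] }  — shift
  I4: { [S → . f X], [S → . y X], [S → y . X], [X → . S], [X → . y b], [X → y . b] }  — shift
  I5: { [S → y X .] }  — reduce
  I6: { [X → y b .] }  — reduce
  I7: { [S → f X .] }  — reduce

Every state is either a pure shift/goto state or contains exactly one complete item and nothing to shift — no conflicts. The grammar is LR(0).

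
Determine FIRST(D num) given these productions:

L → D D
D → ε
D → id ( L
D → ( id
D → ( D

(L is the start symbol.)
FIRST sets of the non-terminals involved (from the grammar, by fixed-point iteration):
  FIRST(D) = { '(', 'id', ε }

To compute FIRST(D num), process the symbols left to right:
Symbol D is a non-terminal. Add FIRST(D) \ {ε} = { '(', 'id' }
D is nullable (ε ∈ FIRST(D)), continue to the next symbol.
Symbol num is a terminal. Add 'num' and stop.
FIRST(D num) = { '(', 'id', 'num' }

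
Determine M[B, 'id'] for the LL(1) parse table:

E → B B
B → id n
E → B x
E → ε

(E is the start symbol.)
To find M[B, 'id'], we find productions for B where 'id' is in the predict set (PREDICT(N → α) = (FIRST(α) \ {ε}) ∪ (FOLLOW(N) if α ⇒* ε)).

B → id n: PREDICT = { 'id' }
  'id' is in predict set, so this production goes in M[B, 'id']

M[B, 'id'] = B → id n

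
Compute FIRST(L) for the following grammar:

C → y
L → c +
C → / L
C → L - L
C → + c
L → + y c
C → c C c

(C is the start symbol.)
To compute FIRST(L), examine every production with L on the left-hand side, reading each right-hand side left to right until a non-nullable symbol is reached.

From L → c +:
  - c is a terminal: add 'c' and stop
From L → + y c:
  - '+' is a terminal: add '+' and stop

Collecting: FIRST(L) = { '+', 'c' }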